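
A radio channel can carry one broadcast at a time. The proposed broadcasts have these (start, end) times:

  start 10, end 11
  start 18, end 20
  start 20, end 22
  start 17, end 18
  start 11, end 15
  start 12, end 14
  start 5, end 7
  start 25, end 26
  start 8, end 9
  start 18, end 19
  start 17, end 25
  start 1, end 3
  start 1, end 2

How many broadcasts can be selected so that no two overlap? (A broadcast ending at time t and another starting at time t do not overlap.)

Greedy by earliest finish: after sorting by end time, pick each interval compatible with the last pick.
By end time: (1,2), (1,3), (5,7), (8,9), (10,11), (12,14), (11,15), (17,18), (18,19), (18,20), (20,22), (17,25), (25,26).
Pick (1,2); next start ≥ 2 → (5,7); next start ≥ 7 → (8,9); next start ≥ 9 → (10,11); next start ≥ 11 → (12,14); next start ≥ 14 → (17,18); next start ≥ 18 → (18,19); next start ≥ 19 → (20,22); next start ≥ 22 → (25,26).
Selected 9 broadcasts.

9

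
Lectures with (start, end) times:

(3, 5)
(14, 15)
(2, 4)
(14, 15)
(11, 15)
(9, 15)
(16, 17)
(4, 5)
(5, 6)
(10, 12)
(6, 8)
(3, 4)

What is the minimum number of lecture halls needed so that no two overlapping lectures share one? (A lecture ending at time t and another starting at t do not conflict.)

Count concurrent intervals with a sweep; the peak is the room count.
Events (time:±→running): 2:+→1 3:+→2 3:+→3 4:-→2 4:-→1 4:+→2 5:-→1 5:-→0 5:+→1 6:-→0 6:+→1 8:-→0 9:+→1 10:+→2 11:+→3 12:-→2 14:+→3 14:+→4 … peak 4.

4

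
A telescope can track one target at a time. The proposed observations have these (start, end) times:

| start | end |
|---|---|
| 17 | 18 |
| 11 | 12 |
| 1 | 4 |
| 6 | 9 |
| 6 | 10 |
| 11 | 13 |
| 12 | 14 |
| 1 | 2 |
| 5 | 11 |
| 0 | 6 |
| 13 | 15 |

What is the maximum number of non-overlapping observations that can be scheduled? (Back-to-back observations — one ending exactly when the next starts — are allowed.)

5

By end time: (1,2), (1,4), (0,6), (6,9), (6,10), (5,11), (11,12), (11,13), (12,14), (13,15), (17,18).
Pick (1,2); next start ≥ 2 → (6,9); next start ≥ 9 → (11,12); next start ≥ 12 → (12,14); next start ≥ 14 → (17,18).
Selected 5 observations.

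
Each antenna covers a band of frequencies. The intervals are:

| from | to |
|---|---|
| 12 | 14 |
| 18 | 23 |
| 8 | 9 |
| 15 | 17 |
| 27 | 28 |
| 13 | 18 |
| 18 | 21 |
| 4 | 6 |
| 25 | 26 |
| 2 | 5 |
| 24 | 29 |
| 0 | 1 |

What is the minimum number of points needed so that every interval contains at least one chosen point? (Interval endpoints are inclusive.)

Sort by right endpoint; whenever an interval is uncovered, place a point at its right end.
By right end: [0,1]  [2,5]  [4,6]  [8,9]  [12,14]  [15,17]  [13,18]  [18,21]  [18,23]  [25,26]  [27,28]  [24,29]
[0,1] uncovered → point at 1; [2,5] uncovered → point at 5; [8,9] uncovered → point at 9; [12,14] uncovered → point at 14; [15,17] uncovered → point at 17; [18,21] uncovered → point at 21; [25,26] uncovered → point at 26; [27,28] uncovered → point at 28.
Points: 1, 5, 9, 14, 17, 21, 26, 28 (8 total).

8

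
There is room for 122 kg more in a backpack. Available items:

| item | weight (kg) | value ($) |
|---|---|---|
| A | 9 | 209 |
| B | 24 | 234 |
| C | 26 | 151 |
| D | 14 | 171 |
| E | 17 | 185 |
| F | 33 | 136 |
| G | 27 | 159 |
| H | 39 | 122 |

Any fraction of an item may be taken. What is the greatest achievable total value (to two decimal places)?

Sort by value per unit weight and fill in that order.
Ratios (sorted): A 23.22, D 12.21, E 10.88, B 9.75, G 5.89, C 5.81, F 4.12, H 3.13
take A (9 @ 209); take D (14 @ 171); take E (17 @ 185); take B (24 @ 234); take G (27 @ 159); take C (26 @ 151); take 5/33 of F → 20.61. Capacity used 122/122.
Total value = 1129.61

1129.61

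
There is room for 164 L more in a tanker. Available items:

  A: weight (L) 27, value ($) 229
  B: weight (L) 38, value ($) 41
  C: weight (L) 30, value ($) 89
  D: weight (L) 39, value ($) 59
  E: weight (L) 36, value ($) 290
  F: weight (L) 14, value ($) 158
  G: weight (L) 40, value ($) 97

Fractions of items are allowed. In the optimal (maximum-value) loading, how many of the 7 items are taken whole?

5

Ratios (sorted): F 11.29, A 8.48, E 8.06, C 2.97, G 2.42, D 1.51, B 1.08
take F (14 @ 158); take A (27 @ 229); take E (36 @ 290); take C (30 @ 89); take G (40 @ 97); take 17/39 of D → 25.72. Capacity used 164/164.
5 item(s) taken whole; one partial (take 17/39 of D).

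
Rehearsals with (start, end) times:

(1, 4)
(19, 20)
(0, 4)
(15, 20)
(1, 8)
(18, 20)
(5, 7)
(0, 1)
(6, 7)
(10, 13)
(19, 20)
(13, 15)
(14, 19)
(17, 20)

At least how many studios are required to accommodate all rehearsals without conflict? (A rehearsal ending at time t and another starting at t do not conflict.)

starts: [0, 0, 1, 1, 5, 6, 10, 13, 14, 15, 17, 18, 19, 19]
ends:   [1, 4, 4, 7, 7, 8, 13, 15, 19, 20, 20, 20, 20, 20]
s0→1 s0→2 e1→1 s1→2 s1→3 e4→2 e4→1 s5→2 s6→3 e7→2 e7→1 e8→0 s10→1 e13→0 s13→1 s14→2 e15→1 s15→2 s17→3 s18→4 e19→3 s19→4 s19→5  — peak 5.

5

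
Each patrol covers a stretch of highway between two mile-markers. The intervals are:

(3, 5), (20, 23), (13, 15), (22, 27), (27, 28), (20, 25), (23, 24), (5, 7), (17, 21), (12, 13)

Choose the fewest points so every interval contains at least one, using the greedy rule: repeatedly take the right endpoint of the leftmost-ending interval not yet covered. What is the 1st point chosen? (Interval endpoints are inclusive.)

Process intervals by earliest right end; each time one isn't hit yet, stab at its right endpoint.
By right end: [3,5]  [5,7]  [12,13]  [13,15]  [17,21]  [20,23]  [23,24]  [20,25]  [22,27]  [27,28]
[3,5] uncovered → point at 5; [12,13] uncovered → point at 13; [17,21] uncovered → point at 21; [23,24] uncovered → point at 24; [27,28] uncovered → point at 28.
Points: 5, 13, 21, 24, 28 (5 total).

5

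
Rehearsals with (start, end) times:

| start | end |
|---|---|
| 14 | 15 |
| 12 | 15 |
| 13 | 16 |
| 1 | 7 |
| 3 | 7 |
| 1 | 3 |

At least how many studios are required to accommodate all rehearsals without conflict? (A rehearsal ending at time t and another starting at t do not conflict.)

Count concurrent intervals with a sweep; the peak is the room count.
Events (time:±→running): 1:+→1 1:+→2 3:-→1 3:+→2 7:-→1 7:-→0 12:+→1 13:+→2 14:+→3 … peak 3.

3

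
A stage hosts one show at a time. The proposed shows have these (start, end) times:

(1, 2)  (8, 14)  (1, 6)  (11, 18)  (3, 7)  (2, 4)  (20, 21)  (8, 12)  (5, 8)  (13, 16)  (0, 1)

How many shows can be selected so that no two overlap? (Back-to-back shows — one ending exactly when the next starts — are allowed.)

By end time: (0,1), (1,2), (2,4), (1,6), (3,7), (5,8), (8,12), (8,14), (13,16), (11,18), (20,21).
Pick (0,1); next start ≥ 1 → (1,2); next start ≥ 2 → (2,4); next start ≥ 4 → (5,8); next start ≥ 8 → (8,12); next start ≥ 12 → (13,16); next start ≥ 16 → (20,21).
Selected 7 shows.

7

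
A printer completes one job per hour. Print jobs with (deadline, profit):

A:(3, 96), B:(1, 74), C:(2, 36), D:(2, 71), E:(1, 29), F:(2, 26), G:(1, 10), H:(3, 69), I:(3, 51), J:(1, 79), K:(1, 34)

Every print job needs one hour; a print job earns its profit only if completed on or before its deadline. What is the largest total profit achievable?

246

Take jobs in profit order; each goes to the latest open slot no later than its deadline.
By profit: A(d3,96), J(d1,79), B(d1,74), D(d2,71), H(d3,69), I(d3,51), C(d2,36), K(d1,34), E(d1,29), F(d2,26), G(d1,10)
A→slot 3; J→slot 1; B skipped; D→slot 2; H skipped; I skipped; C skipped; K skipped; E skipped; F skipped; G skipped.
Profit = 79 + 71 + 96 = 246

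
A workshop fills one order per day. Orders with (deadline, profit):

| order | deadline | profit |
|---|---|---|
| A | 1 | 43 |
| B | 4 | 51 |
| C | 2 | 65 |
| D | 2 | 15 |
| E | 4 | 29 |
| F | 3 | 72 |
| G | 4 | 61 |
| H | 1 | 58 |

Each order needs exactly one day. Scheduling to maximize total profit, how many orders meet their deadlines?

4

Profit order: F=72 C=65 G=61 H=58 B=51 A=43 E=29 D=15
Assign: F→slot 3, C→slot 2, G→slot 4, H→slot 1, B skipped, A skipped, E skipped, D skipped.
Slots: [1:H] [2:C] [3:F] [4:G]
4 of 8 scheduled.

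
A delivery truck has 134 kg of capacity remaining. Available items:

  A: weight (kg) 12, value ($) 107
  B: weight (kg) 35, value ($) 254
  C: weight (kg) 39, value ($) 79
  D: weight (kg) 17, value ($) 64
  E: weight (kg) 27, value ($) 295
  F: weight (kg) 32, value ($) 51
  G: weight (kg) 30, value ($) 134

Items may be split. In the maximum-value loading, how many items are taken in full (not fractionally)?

Greedy by value/weight ratio, highest first.
Order: E (295/27=10.93) > A (107/12=8.92) > B (254/35=7.26) > G (134/30=4.47) > D (64/17=3.76) > C (79/39=2.03) > F (51/32=1.59)
Fill: take E (27 @ 295) → take A (12 @ 107) → take B (35 @ 254) → take G (30 @ 134) → take D (17 @ 64) → take 13/39 of C → 26.33; 134/134 used.
5 item(s) taken whole; one partial (take 13/39 of C).

5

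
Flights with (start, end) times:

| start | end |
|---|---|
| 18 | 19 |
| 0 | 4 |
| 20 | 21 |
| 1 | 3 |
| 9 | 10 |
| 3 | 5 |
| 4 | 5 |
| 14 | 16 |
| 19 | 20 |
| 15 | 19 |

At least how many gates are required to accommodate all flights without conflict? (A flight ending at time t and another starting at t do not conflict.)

2

Count concurrent intervals with a sweep; the peak is the room count.
Events (time:±→running): 0:+→1 1:+→2 … peak 2.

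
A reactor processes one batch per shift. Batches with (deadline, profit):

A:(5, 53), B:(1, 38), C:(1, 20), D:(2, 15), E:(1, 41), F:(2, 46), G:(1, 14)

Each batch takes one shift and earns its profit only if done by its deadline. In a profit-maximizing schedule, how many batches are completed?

Sort by profit descending; place each in the latest free slot ≤ its deadline.
Profit order: A=53 F=46 E=41 B=38 C=20 D=15 G=14
Assign: A→slot 5, F→slot 2, E→slot 1, B skipped, C skipped, D skipped, G skipped.
Slots: [1:E] [2:F] [5:A]
3 of 7 scheduled.

3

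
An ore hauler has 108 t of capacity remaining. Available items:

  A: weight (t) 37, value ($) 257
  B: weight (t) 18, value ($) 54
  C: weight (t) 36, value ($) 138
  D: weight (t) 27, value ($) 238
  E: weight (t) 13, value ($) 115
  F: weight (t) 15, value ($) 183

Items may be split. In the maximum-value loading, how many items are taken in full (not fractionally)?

4

Sort by value per unit weight and fill in that order.
Order: F (183/15=12.20) > E (115/13=8.85) > D (238/27=8.81) > A (257/37=6.95) > C (138/36=3.83) > B (54/18=3.00)
Fill: take F (15 @ 183) → take E (13 @ 115) → take D (27 @ 238) → take A (37 @ 257) → take 16/36 of C → 61.33; 108/108 used.
4 item(s) taken whole; one partial (take 16/36 of C).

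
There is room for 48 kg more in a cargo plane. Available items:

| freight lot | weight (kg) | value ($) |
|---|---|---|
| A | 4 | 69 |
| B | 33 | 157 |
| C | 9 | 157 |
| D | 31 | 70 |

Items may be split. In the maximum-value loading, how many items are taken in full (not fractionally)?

3

Greedy by value/weight ratio, highest first.
Order: C (157/9=17.44) > A (69/4=17.25) > B (157/33=4.76) > D (70/31=2.26)
Fill: take C (9 @ 157) → take A (4 @ 69) → take B (33 @ 157) → take 2/31 of D → 4.52; 48/48 used.
3 item(s) taken whole; one partial (take 2/31 of D).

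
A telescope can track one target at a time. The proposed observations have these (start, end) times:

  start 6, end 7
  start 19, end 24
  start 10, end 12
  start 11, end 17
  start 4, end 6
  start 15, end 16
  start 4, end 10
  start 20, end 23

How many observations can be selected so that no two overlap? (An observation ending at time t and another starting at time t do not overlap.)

Greedy by earliest finish: after sorting by end time, pick each interval compatible with the last pick.
By end time: (4,6), (6,7), (4,10), (10,12), (15,16), (11,17), (20,23), (19,24).
Pick (4,6); next start ≥ 6 → (6,7); next start ≥ 7 → (10,12); next start ≥ 12 → (15,16); next start ≥ 16 → (20,23).
Selected 5 observations.

5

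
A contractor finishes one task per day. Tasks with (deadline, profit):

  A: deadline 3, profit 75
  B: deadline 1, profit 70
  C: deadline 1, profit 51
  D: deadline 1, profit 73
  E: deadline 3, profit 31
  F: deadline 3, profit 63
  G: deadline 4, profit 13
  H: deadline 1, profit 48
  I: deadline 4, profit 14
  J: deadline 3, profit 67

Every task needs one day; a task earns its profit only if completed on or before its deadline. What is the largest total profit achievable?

Sort by profit descending; place each in the latest free slot ≤ its deadline.
Profit order: A=75 D=73 B=70 J=67 F=63 C=51 H=48 E=31 I=14 G=13
Assign: A→slot 3, D→slot 1, B skipped, J→slot 2, F skipped, C skipped, H skipped, E skipped, I→slot 4, G skipped.
Slots: [1:D] [2:J] [3:A] [4:I]
Profit = 73 + 67 + 75 + 14 = 229

229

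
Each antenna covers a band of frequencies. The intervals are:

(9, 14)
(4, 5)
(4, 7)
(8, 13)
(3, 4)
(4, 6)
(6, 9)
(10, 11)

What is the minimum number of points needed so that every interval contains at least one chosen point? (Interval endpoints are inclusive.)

3

Sort by right endpoint; whenever an interval is uncovered, place a point at its right end.
By right end: [3,4]  [4,5]  [4,6]  [4,7]  [6,9]  [10,11]  [8,13]  [9,14]
[3,4] uncovered → point at 4; [6,9] uncovered → point at 9; [10,11] uncovered → point at 11.
Points: 4, 9, 11 (3 total).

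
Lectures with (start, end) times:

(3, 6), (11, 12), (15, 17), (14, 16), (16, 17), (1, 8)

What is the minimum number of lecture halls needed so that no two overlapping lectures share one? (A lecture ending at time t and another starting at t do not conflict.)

2

The answer is the maximum number of intervals overlapping at any instant.
Events (time:±→running): 1:+→1 3:+→2 … peak 2.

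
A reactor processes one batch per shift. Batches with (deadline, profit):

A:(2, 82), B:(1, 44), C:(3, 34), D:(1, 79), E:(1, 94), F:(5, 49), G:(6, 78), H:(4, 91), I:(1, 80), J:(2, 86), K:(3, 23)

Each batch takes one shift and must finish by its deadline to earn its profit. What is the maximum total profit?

432

Profit order: E=94 H=91 J=86 A=82 I=80 D=79 G=78 F=49 B=44 C=34 K=23
Assign: E→slot 1, H→slot 4, J→slot 2, A skipped, I skipped, D skipped, G→slot 6, F→slot 5, B skipped, C→slot 3, K skipped.
Slots: [1:E] [2:J] [3:C] [4:H] [5:F] [6:G]
Profit = 94 + 86 + 34 + 91 + 49 + 78 = 432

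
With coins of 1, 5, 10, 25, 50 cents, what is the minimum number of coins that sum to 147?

7

Use the largest denomination that fits, subtract, and repeat.
147 − 2×50→47 − 1×25→22 − 2×10→2 − 2×1→0
Total coins = 2 + 1 + 2 + 2 = 7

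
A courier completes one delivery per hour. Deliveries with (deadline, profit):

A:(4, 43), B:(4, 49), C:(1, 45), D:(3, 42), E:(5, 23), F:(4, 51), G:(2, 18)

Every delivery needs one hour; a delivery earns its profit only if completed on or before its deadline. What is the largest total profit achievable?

211

Sort by profit descending; place each in the latest free slot ≤ its deadline.
Profit order: F=51 B=49 C=45 A=43 D=42 E=23 G=18
Assign: F→slot 4, B→slot 3, C→slot 1, A→slot 2, D skipped, E→slot 5, G skipped.
Slots: [1:C] [2:A] [3:B] [4:F] [5:E]
Profit = 45 + 43 + 49 + 51 + 23 = 211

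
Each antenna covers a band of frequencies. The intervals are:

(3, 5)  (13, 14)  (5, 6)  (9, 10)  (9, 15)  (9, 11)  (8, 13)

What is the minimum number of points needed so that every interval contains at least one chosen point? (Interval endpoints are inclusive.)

Sort by right endpoint; whenever an interval is uncovered, place a point at its right end.
By right end: [3,5]  [5,6]  [9,10]  [9,11]  [8,13]  [13,14]  [9,15]
[3,5] uncovered → point at 5; [9,10] uncovered → point at 10; [13,14] uncovered → point at 14.
Points: 5, 10, 14 (3 total).

3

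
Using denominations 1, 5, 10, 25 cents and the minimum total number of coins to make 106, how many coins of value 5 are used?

1

106 = 4×25 + 1×5 + 1×1
Count of 5: 1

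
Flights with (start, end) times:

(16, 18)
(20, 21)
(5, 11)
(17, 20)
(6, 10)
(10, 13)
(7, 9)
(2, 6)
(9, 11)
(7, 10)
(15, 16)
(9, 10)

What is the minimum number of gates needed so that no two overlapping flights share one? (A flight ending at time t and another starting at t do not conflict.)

starts: [2, 5, 6, 7, 7, 9, 9, 10, 15, 16, 17, 20]
ends:   [6, 9, 10, 10, 10, 11, 11, 13, 16, 18, 20, 21]
s2→1 s5→2 e6→1 s6→2 s7→3 s7→4 e9→3 s9→4 s9→5  — peak 5.

5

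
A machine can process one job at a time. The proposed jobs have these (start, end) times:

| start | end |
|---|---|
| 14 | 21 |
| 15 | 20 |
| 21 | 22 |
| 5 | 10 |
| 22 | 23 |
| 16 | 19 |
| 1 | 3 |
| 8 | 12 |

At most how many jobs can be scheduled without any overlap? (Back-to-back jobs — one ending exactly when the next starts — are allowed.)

Greedy by earliest finish: after sorting by end time, pick each interval compatible with the last pick.
By end time: (1,3), (5,10), (8,12), (16,19), (15,20), (14,21), (21,22), (22,23).
Pick (1,3); next start ≥ 3 → (5,10); next start ≥ 10 → (16,19); next start ≥ 19 → (21,22); next start ≥ 22 → (22,23).
Selected 5 jobs.

5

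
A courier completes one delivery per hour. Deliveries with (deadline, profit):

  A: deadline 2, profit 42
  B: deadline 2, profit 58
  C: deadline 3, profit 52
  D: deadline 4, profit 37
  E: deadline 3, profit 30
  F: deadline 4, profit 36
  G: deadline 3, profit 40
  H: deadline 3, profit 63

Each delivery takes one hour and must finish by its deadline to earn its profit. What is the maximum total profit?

210

By profit: H(d3,63), B(d2,58), C(d3,52), A(d2,42), G(d3,40), D(d4,37), F(d4,36), E(d3,30)
H→slot 3; B→slot 2; C→slot 1; A skipped; G skipped; D→slot 4; F skipped; E skipped.
Profit = 52 + 58 + 63 + 37 = 210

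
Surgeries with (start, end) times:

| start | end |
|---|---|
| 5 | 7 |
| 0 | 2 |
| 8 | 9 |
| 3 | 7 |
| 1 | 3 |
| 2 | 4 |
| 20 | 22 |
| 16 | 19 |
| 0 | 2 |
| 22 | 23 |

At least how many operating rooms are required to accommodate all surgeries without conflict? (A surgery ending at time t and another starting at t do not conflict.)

Count concurrent intervals with a sweep; the peak is the room count.
Events (time:±→running): 0:+→1 0:+→2 1:+→3 … peak 3.

3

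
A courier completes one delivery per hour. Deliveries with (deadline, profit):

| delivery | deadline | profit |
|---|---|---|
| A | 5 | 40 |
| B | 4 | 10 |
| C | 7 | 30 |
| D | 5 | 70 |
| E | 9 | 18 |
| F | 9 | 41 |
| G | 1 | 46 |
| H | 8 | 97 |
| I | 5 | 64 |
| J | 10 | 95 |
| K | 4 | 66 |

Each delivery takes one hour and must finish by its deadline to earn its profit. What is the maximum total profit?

567

Sort by profit descending; place each in the latest free slot ≤ its deadline.
Profit order: H=97 J=95 D=70 K=66 I=64 G=46 F=41 A=40 C=30 E=18 B=10
Assign: H→slot 8, J→slot 10, D→slot 5, K→slot 4, I→slot 3, G→slot 1, F→slot 9, A→slot 2, C→slot 7, E→slot 6, B skipped.
Slots: [1:G] [2:A] [3:I] [4:K] [5:D] [6:E] [7:C] [8:H] [9:F] [10:J]
Profit = 46 + 40 + 64 + 66 + 70 + 18 + 30 + 97 + 41 + 95 = 567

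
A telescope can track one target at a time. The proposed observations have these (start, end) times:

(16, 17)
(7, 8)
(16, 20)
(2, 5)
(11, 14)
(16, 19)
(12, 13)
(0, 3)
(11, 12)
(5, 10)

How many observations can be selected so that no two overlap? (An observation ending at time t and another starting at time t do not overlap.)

5

Order by finish time; keep every interval that doesn't clash with the previous kept one.
By end time: (0,3), (2,5), (7,8), (5,10), (11,12), (12,13), (11,14), (16,17), (16,19), (16,20).
Pick (0,3); next start ≥ 3 → (7,8); next start ≥ 8 → (11,12); next start ≥ 12 → (12,13); next start ≥ 13 → (16,17).
Selected 5 observations.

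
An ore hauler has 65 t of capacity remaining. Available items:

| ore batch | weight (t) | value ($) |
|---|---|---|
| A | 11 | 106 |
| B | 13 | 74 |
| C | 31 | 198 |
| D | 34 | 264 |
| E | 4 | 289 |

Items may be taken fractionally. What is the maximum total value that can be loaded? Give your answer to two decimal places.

761.19

Sort by value per unit weight and fill in that order.
Order: E (289/4=72.25) > A (106/11=9.64) > D (264/34=7.76) > C (198/31=6.39) > B (74/13=5.69)
Fill: take E (4 @ 289) → take A (11 @ 106) → take D (34 @ 264) → take 16/31 of C → 102.19; 65/65 used.
Total value = 761.19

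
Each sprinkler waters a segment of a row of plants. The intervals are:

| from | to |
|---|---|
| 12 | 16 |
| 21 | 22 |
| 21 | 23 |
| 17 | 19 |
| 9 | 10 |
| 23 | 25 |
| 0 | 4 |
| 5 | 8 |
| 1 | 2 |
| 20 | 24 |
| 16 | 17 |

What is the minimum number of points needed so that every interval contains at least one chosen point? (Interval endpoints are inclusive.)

Process intervals by earliest right end; each time one isn't hit yet, stab at its right endpoint.
Sorted: [1,2] [0,4] [5,8] [9,10] [12,16] [16,17] [17,19] [21,22] [21,23] [20,24] [23,25]
{[1,2],[0,4]} hit by 2; {[5,8]} hit by 8; {[9,10]} hit by 10; {[12,16],[16,17]} hit by 16; {[17,19]} hit by 19; {[21,22],[21,23],[20,24]} hit by 22; {[23,25]} hit by 25.
Points: 2, 8, 10, 16, 19, 22, 25 (7 total).

7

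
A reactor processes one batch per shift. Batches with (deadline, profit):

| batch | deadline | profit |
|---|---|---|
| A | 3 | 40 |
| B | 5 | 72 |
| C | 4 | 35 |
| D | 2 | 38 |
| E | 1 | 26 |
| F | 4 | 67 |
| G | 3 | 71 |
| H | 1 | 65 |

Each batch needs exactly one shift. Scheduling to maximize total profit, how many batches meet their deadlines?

Sort by profit descending; place each in the latest free slot ≤ its deadline.
By profit: B(d5,72), G(d3,71), F(d4,67), H(d1,65), A(d3,40), D(d2,38), C(d4,35), E(d1,26)
B→slot 5; G→slot 3; F→slot 4; H→slot 1; A→slot 2; D skipped; C skipped; E skipped.
5 of 8 scheduled.

5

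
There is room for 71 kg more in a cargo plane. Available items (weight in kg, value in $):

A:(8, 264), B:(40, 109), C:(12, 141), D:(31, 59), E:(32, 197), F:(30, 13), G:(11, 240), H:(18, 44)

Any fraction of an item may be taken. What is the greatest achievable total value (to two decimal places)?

Ratios (sorted): A 33.00, G 21.82, C 11.75, E 6.16, B 2.73, H 2.44, D 1.90, F 0.43
take A (8 @ 264); take G (11 @ 240); take C (12 @ 141); take E (32 @ 197); take 8/40 of B → 21.80. Capacity used 71/71.
Total value = 863.80

863.80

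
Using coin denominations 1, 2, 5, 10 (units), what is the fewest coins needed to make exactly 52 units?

52 − 5×10→2 − 1×2→0
Total coins = 5 + 1 = 6

6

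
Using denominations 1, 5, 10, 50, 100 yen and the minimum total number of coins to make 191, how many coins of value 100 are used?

Use the largest denomination that fits, subtract, and repeat.
191 = 1×100 + 1×50 + 4×10 + 1×1
Count of 100: 1

1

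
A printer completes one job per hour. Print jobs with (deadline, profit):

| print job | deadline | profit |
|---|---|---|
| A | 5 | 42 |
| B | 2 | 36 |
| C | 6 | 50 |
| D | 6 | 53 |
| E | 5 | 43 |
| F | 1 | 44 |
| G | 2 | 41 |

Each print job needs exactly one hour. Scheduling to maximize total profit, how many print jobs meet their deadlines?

6

Sort by profit descending; place each in the latest free slot ≤ its deadline.
Profit order: D=53 C=50 F=44 E=43 A=42 G=41 B=36
Assign: D→slot 6, C→slot 5, F→slot 1, E→slot 4, A→slot 3, G→slot 2, B skipped.
Slots: [1:F] [2:G] [3:A] [4:E] [5:C] [6:D]
6 of 7 scheduled.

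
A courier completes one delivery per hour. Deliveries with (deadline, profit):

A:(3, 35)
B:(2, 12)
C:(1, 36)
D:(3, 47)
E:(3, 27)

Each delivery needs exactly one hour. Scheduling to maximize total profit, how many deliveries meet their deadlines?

3

Take jobs in profit order; each goes to the latest open slot no later than its deadline.
Profit order: D=47 C=36 A=35 E=27 B=12
Assign: D→slot 3, C→slot 1, A→slot 2, E skipped, B skipped.
Slots: [1:C] [2:A] [3:D]
3 of 5 scheduled.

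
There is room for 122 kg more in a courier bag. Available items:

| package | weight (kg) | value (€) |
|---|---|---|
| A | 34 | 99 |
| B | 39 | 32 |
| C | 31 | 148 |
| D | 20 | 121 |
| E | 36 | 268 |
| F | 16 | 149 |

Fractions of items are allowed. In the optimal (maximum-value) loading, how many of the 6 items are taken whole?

Sort by value per unit weight and fill in that order.
Ratios (sorted): F 9.31, E 7.44, D 6.05, C 4.77, A 2.91, B 0.82
take F (16 @ 149); take E (36 @ 268); take D (20 @ 121); take C (31 @ 148); take 19/34 of A → 55.32. Capacity used 122/122.
4 item(s) taken whole; one partial (take 19/34 of A).

4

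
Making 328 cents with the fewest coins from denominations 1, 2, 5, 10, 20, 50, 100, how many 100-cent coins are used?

Use the largest denomination that fits, subtract, and repeat.
328 = 3×100 + 1×20 + 1×5 + 1×2 + 1×1
Count of 100: 3

3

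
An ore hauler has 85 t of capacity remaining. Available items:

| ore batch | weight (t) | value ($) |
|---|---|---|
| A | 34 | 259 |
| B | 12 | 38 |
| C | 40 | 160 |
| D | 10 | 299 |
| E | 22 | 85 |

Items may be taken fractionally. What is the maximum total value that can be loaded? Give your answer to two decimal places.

Order: D (299/10=29.90) > A (259/34=7.62) > C (160/40=4.00) > E (85/22=3.86) > B (38/12=3.17)
Fill: take D (10 @ 299) → take A (34 @ 259) → take C (40 @ 160) → take 1/22 of E → 3.86; 85/85 used.
Total value = 721.86

721.86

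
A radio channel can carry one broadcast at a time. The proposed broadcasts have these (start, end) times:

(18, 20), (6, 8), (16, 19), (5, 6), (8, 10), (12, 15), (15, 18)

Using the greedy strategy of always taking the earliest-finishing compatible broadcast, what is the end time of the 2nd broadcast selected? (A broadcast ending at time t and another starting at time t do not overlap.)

By end time: (5,6), (6,8), (8,10), (12,15), (15,18), (16,19), (18,20).
Pick (5,6); next start ≥ 6 → (6,8); next start ≥ 8 → (8,10); next start ≥ 10 → (12,15); next start ≥ 15 → (15,18); next start ≥ 18 → (18,20).
Selected: (5,6) (6,8) (8,10) (12,15) (15,18) (18,20)

8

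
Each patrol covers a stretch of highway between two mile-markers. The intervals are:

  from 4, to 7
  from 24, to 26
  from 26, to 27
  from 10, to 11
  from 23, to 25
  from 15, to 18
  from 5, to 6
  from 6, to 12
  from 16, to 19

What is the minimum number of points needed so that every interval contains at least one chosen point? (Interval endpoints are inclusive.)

5

Process intervals by earliest right end; each time one isn't hit yet, stab at its right endpoint.
By right end: [5,6]  [4,7]  [10,11]  [6,12]  [15,18]  [16,19]  [23,25]  [24,26]  [26,27]
[5,6] uncovered → point at 6; [10,11] uncovered → point at 11; [15,18] uncovered → point at 18; [23,25] uncovered → point at 25; [26,27] uncovered → point at 27.
Points: 6, 11, 18, 25, 27 (5 total).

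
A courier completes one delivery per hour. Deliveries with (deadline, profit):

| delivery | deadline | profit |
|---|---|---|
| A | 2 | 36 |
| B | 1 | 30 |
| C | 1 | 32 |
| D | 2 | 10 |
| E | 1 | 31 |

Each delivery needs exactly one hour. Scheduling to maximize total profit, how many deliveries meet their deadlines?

2

Take jobs in profit order; each goes to the latest open slot no later than its deadline.
Profit order: A=36 C=32 E=31 B=30 D=10
Assign: A→slot 2, C→slot 1, E skipped, B skipped, D skipped.
Slots: [1:C] [2:A]
2 of 5 scheduled.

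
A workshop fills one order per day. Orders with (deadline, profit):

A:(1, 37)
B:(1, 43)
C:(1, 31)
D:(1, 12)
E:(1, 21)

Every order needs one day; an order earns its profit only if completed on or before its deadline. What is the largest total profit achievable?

43

Take jobs in profit order; each goes to the latest open slot no later than its deadline.
By profit: B(d1,43), A(d1,37), C(d1,31), E(d1,21), D(d1,12)
B→slot 1; A skipped; C skipped; E skipped; D skipped.
Profit = 43 = 43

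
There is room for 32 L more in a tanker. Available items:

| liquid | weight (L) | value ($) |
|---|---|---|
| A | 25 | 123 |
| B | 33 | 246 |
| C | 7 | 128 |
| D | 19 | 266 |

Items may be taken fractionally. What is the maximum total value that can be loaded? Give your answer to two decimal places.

Sort by value per unit weight and fill in that order.
Order: C (128/7=18.29) > D (266/19=14.00) > B (246/33=7.45) > A (123/25=4.92)
Fill: take C (7 @ 128) → take D (19 @ 266) → take 6/33 of B → 44.73; 32/32 used.
Total value = 438.73

438.73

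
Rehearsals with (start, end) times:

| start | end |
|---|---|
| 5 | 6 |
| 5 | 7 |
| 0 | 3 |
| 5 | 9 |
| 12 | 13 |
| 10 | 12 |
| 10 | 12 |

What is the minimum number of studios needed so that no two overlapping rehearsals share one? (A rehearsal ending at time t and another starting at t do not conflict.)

3

Count concurrent intervals with a sweep; the peak is the room count.
starts: [0, 5, 5, 5, 10, 10, 12]
ends:   [3, 6, 7, 9, 12, 12, 13]
s0→1 e3→0 s5→1 s5→2 s5→3  — peak 3.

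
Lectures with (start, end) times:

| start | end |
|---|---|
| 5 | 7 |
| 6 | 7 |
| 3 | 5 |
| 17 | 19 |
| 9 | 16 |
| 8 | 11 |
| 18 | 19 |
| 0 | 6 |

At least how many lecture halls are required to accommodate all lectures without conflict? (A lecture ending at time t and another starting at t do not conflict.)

Count concurrent intervals with a sweep; the peak is the room count.
Events (time:±→running): 0:+→1 3:+→2 … peak 2.

2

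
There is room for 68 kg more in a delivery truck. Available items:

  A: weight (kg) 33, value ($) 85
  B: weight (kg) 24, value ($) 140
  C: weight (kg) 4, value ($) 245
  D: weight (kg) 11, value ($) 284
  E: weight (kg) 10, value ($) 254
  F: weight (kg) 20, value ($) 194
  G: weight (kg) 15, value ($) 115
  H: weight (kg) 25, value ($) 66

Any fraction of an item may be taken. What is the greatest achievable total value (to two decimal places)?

Ratios (sorted): C 61.25, D 25.82, E 25.40, F 9.70, G 7.67, B 5.83, H 2.64, A 2.58
take C (4 @ 245); take D (11 @ 284); take E (10 @ 254); take F (20 @ 194); take G (15 @ 115); take 8/24 of B → 46.67. Capacity used 68/68.
Total value = 1138.67

1138.67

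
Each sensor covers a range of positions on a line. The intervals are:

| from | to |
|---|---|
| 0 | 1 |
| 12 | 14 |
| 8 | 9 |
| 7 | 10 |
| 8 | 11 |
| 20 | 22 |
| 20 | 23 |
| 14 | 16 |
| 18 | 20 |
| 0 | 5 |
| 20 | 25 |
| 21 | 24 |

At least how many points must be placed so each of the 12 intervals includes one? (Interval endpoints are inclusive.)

Sorted: [0,1] [0,5] [8,9] [7,10] [8,11] [12,14] [14,16] [18,20] [20,22] [20,23] [21,24] [20,25]
{[0,1],[0,5]} hit by 1; {[8,9],[7,10],[8,11]} hit by 9; {[12,14],[14,16]} hit by 14; {[18,20],[20,22],[20,23]} hit by 20; {[21,24],[20,25]} hit by 24.
Points: 1, 9, 14, 20, 24 (5 total).

5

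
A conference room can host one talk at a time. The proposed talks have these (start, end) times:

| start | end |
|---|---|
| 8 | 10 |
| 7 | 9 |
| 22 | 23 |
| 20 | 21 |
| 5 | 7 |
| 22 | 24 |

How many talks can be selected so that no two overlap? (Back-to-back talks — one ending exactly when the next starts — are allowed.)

Sorted by end: (5,7)  (7,9)  (8,10)  (20,21)  (22,23)  (22,24)
take (5,7); take (7,9); take (20,21); take (22,23).
Selected 4 talks.

4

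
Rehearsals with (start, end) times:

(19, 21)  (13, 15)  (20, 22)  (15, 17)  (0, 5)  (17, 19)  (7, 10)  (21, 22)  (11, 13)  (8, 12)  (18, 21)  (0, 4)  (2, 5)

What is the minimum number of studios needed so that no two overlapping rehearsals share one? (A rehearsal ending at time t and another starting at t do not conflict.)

3

Count concurrent intervals with a sweep; the peak is the room count.
starts: [0, 0, 2, 7, 8, 11, 13, 15, 17, 18, 19, 20, 21]
ends:   [4, 5, 5, 10, 12, 13, 15, 17, 19, 21, 21, 22, 22]
s0→1 s0→2 s2→3  — peak 3.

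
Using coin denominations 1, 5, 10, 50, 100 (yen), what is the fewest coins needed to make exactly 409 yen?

9

Greedy: take as many of the largest coin as possible, then repeat with the remainder.
409 − 4×100→9 − 1×5→4 − 4×1→0
Total coins = 4 + 1 + 4 = 9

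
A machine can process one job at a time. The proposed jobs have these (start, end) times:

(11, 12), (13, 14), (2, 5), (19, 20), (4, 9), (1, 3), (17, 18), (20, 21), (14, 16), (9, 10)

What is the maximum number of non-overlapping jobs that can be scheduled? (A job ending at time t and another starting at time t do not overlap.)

9

Greedy by earliest finish: after sorting by end time, pick each interval compatible with the last pick.
By end time: (1,3), (2,5), (4,9), (9,10), (11,12), (13,14), (14,16), (17,18), (19,20), (20,21).
Pick (1,3); next start ≥ 3 → (4,9); next start ≥ 9 → (9,10); next start ≥ 10 → (11,12); next start ≥ 12 → (13,14); next start ≥ 14 → (14,16); next start ≥ 16 → (17,18); next start ≥ 18 → (19,20); next start ≥ 20 → (20,21).
Selected 9 jobs.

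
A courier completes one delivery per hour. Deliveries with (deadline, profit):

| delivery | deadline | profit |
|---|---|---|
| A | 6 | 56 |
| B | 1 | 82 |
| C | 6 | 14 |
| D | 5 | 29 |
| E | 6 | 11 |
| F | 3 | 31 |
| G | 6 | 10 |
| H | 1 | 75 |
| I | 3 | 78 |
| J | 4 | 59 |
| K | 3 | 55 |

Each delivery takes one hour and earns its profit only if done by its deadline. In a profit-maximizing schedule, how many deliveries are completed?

6

Take jobs in profit order; each goes to the latest open slot no later than its deadline.
By profit: B(d1,82), I(d3,78), H(d1,75), J(d4,59), A(d6,56), K(d3,55), F(d3,31), D(d5,29), C(d6,14), E(d6,11), G(d6,10)
B→slot 1; I→slot 3; H skipped; J→slot 4; A→slot 6; K→slot 2; F skipped; D→slot 5; C skipped; E skipped; G skipped.
6 of 11 scheduled.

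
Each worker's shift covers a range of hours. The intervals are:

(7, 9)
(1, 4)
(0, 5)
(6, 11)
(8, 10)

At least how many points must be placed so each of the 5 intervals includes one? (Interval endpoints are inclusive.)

2

Sort by right endpoint; whenever an interval is uncovered, place a point at its right end.
Sorted: [1,4] [0,5] [7,9] [8,10] [6,11]
{[1,4],[0,5]} hit by 4; {[7,9],[8,10],[6,11]} hit by 9.
Points: 4, 9 (2 total).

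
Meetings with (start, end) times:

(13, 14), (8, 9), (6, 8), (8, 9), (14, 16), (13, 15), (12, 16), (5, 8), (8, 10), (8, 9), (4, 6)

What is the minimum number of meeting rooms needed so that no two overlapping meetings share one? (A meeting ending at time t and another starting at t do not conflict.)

4

Count concurrent intervals with a sweep; the peak is the room count.
Events (time:±→running): 4:+→1 5:+→2 6:-→1 6:+→2 8:-→1 8:-→0 8:+→1 8:+→2 8:+→3 8:+→4 … peak 4.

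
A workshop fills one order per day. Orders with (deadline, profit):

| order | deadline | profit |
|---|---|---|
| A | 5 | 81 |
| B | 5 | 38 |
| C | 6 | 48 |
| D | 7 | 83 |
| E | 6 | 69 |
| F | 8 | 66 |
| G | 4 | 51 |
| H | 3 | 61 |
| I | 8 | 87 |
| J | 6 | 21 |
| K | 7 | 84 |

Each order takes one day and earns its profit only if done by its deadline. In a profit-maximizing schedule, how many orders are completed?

Sort by profit descending; place each in the latest free slot ≤ its deadline.
Profit order: I=87 K=84 D=83 A=81 E=69 F=66 H=61 G=51 C=48 B=38 J=21
Assign: I→slot 8, K→slot 7, D→slot 6, A→slot 5, E→slot 4, F→slot 3, H→slot 2, G→slot 1, C skipped, B skipped, J skipped.
Slots: [1:G] [2:H] [3:F] [4:E] [5:A] [6:D] [7:K] [8:I]
8 of 11 scheduled.

8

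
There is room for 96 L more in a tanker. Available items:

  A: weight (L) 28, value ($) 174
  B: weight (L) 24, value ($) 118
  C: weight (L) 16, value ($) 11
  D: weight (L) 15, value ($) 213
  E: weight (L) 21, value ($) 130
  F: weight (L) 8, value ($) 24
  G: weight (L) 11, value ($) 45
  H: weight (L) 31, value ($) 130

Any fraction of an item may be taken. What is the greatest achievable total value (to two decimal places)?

Order: D (213/15=14.20) > A (174/28=6.21) > E (130/21=6.19) > B (118/24=4.92) > H (130/31=4.19) > G (45/11=4.09) > F (24/8=3.00) > C (11/16=0.69)
Fill: take D (15 @ 213) → take A (28 @ 174) → take E (21 @ 130) → take B (24 @ 118) → take 8/31 of H → 33.55; 96/96 used.
Total value = 668.55

668.55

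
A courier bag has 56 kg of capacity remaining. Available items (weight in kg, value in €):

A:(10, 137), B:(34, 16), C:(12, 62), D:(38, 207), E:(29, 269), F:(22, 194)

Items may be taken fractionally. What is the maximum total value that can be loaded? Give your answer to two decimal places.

Sort by value per unit weight and fill in that order.
Ratios (sorted): A 13.70, E 9.28, F 8.82, D 5.45, C 5.17, B 0.47
take A (10 @ 137); take E (29 @ 269); take 17/22 of F → 149.91. Capacity used 56/56.
Total value = 555.91

555.91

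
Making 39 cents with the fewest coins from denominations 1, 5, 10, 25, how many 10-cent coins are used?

1

Use the largest denomination that fits, subtract, and repeat.
39 − 1×25→14 − 1×10→4 − 4×1→0
Count of 10: 1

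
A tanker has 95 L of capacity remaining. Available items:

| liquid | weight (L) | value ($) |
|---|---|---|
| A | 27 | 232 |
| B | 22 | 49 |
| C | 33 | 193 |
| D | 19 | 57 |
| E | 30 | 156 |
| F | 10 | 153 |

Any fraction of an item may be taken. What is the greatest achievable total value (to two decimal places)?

708.00

Ratios (sorted): F 15.30, A 8.59, C 5.85, E 5.20, D 3.00, B 2.23
take F (10 @ 153); take A (27 @ 232); take C (33 @ 193); take 25/30 of E → 130.00. Capacity used 95/95.
Total value = 708.00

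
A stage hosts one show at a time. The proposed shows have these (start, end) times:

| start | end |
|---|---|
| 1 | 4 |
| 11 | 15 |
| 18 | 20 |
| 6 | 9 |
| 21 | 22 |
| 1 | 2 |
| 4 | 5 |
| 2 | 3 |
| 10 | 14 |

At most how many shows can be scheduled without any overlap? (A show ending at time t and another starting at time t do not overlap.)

7

Greedy by earliest finish: after sorting by end time, pick each interval compatible with the last pick.
Sorted by end: (1,2)  (2,3)  (1,4)  (4,5)  (6,9)  (10,14)  (11,15)  (18,20)  (21,22)
take (1,2); take (2,3); skip (1,4); take (4,5); take (6,9); take (10,14); skip (11,15); take (18,20); take (21,22).
Selected 7 shows.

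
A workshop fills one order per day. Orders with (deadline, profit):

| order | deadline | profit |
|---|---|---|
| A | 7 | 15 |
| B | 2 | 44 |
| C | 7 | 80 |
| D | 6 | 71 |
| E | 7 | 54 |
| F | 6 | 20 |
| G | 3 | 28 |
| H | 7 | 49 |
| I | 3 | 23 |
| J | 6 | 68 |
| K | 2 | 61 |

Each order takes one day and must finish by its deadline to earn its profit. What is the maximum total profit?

Take jobs in profit order; each goes to the latest open slot no later than its deadline.
By profit: C(d7,80), D(d6,71), J(d6,68), K(d2,61), E(d7,54), H(d7,49), B(d2,44), G(d3,28), I(d3,23), F(d6,20), A(d7,15)
C→slot 7; D→slot 6; J→slot 5; K→slot 2; E→slot 4; H→slot 3; B→slot 1; G skipped; I skipped; F skipped; A skipped.
Profit = 44 + 61 + 49 + 54 + 68 + 71 + 80 = 427

427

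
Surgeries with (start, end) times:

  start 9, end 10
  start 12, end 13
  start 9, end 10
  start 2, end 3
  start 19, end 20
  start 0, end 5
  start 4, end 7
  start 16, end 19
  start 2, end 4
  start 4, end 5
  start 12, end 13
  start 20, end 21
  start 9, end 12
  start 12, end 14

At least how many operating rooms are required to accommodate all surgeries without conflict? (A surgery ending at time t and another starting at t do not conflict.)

The answer is the maximum number of intervals overlapping at any instant.
Events (time:±→running): 0:+→1 2:+→2 2:+→3 … peak 3.

3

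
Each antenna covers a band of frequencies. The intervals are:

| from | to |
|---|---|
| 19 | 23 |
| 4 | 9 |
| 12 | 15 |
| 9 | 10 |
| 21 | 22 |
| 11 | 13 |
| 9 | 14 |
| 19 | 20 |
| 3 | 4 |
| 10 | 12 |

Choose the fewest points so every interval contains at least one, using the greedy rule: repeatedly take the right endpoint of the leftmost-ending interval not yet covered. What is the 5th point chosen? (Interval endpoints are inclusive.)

By right end: [3,4]  [4,9]  [9,10]  [10,12]  [11,13]  [9,14]  [12,15]  [19,20]  [21,22]  [19,23]
[3,4] uncovered → point at 4; [9,10] uncovered → point at 10; [11,13] uncovered → point at 13; [19,20] uncovered → point at 20; [21,22] uncovered → point at 22.
Points: 4, 10, 13, 20, 22 (5 total).

22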